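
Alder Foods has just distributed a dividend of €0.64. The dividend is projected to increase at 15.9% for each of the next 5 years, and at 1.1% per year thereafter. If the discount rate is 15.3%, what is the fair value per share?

Two-stage DDM. Project D₁…D_5 at 0.159, terminal growth 0.011, discount at r = 0.153.
D_1 = 0.7418
D_2 = 0.8597
D_3 = 0.9964
D_4 = 1.1548
D_5 = 1.3384
Terminal value at t=5: TV = D_6/(r−g) = 1.3532/(0.153−0.011) = 9.5293
P₀ = 0.7418/(1+0.153)^1 + 0.8597/(1+0.153)^2 + 0.9964/(1+0.153)^3 + 1.1548/(1+0.153)^4 + 1.3384/(1+0.153)^5 + 9.5293/(1+0.153)^5 = 7.9267

€7.93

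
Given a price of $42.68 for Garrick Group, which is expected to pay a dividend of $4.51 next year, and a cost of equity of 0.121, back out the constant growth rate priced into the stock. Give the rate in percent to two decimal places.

From P₀ = D₁/(r − g), the implied growth is g = r − D₁/P₀.
g = 0.121 − 4.51/42.68 = 0.121 − 0.10567 = 0.01533

1.53%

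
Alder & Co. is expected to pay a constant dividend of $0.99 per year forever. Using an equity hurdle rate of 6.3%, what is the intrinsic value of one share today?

Zero-growth DDM (perpetuity): P₀ = D/r = 0.99 / 0.063 = 15.7143

$15.71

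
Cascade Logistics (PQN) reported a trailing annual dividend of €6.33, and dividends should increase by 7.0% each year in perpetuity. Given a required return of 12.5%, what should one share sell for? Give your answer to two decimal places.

€123.15

Gordon growth model: P₀ = D₁/(r − g). D₁ = 6.33 × (1 + 0.07) = 6.7731.
P₀ = 6.7731 / (0.125 − 0.07) = 6.7731 / 0.055 = 123.1473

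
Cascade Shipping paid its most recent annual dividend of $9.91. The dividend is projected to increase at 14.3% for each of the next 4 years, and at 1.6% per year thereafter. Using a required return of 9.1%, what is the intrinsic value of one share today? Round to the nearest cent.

$206.32

Two-stage DDM. Project D₁…D_4 at 0.143, terminal growth 0.016, discount at r = 0.091.
D_1 = 11.3271
D_2 = 12.9469
D_3 = 14.7983
D_4 = 16.9145
Terminal value at t=4: TV = D_5/(r−g) = 17.1851/(0.091−0.016) = 229.1348
P₀ = 11.3271/(1+0.091)^1 + 12.9469/(1+0.091)^2 + 14.7983/(1+0.091)^3 + 16.9145/(1+0.091)^4 + 229.1348/(1+0.091)^4 = 206.3245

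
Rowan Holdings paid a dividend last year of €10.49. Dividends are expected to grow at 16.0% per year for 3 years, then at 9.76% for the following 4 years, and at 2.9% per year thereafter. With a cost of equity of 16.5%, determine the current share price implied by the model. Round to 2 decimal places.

Three-stage DDM. Project D₁…D_7; terminal Gordon value at t=7 with g = 0.029; discount at r = 0.165.
D_1 = 12.1684
D_2 = 14.1153
D_3 = 16.3738
D_4 = 17.9719
D_5 = 19.7259
D_6 = 21.6512
D_7 = 23.7643
TV_7 = 24.4535/(0.165−0.029) = 179.8052
P₀ = Σ Dₜ/(1+r)ᵗ + TV_7/(1+r)^7 = 128.7018

€128.70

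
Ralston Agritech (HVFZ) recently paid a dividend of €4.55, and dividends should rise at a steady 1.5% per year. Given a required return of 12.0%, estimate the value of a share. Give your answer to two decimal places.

€43.98

Gordon growth model: P₀ = D₁/(r − g). D₁ = 4.55 × (1 + 0.015) = 4.6182.
P₀ = 4.6182 / (0.12 − 0.015) = 4.6182 / 0.105 = 43.9833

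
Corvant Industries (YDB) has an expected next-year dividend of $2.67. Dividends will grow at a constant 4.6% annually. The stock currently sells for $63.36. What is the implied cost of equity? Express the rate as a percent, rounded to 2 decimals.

8.81%

Rearranging the constant-growth DDM: r = D₁/P₀ + g.
r = 2.6700 / 63.36 + 0.046 = 0.04214 + 0.046 = 0.08814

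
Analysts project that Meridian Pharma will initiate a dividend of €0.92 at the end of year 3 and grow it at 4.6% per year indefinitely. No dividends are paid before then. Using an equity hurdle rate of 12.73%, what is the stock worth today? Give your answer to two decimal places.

Deferred-dividend DDM. At t=2 the remaining stream is a growing perpetuity with first payment D_3 = 0.92.
V_2 = D_3/(r−g) = 0.92/(0.1273−0.046) = 11.3161
P₀ = V_2/(1+r)^2 = 11.3161/(1+0.1273)^2 = 8.9047

€8.90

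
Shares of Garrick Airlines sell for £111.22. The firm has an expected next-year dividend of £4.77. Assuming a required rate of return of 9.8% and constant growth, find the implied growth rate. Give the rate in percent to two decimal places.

From P₀ = D₁/(r − g), the implied growth is g = r − D₁/P₀.
g = 0.098 − 4.77/111.22 = 0.098 − 0.04289 = 0.05511

5.51%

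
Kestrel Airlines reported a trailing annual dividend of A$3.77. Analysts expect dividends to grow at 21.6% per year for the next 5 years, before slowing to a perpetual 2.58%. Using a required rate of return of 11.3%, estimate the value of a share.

A$93.81

Two-stage DDM. Project D₁…D_5 at 0.216, terminal growth 0.0258, discount at r = 0.113.
D_1 = 4.5843
D_2 = 5.5745
D_3 = 6.7786
D_4 = 8.2428
D_5 = 10.0233
Terminal value at t=5: TV = D_6/(r−g) = 10.2819/(0.113−0.0258) = 117.9113
P₀ = 4.5843/(1+0.113)^1 + 5.5745/(1+0.113)^2 + 6.7786/(1+0.113)^3 + 8.2428/(1+0.113)^4 + 10.0233/(1+0.113)^5 + 117.9113/(1+0.113)^5 = 93.8122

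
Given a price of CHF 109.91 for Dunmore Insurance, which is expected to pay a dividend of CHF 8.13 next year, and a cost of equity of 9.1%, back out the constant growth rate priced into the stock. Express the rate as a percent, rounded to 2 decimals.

1.70%

From P₀ = D₁/(r − g), the implied growth is g = r − D₁/P₀.
g = 0.091 − 8.13/109.91 = 0.091 − 0.07397 = 0.01703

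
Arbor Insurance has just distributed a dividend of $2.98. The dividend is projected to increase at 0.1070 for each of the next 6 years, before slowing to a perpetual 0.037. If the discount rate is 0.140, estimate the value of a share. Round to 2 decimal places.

$41.31

Two-stage DDM. Project D₁…D_6 at 0.107, terminal growth 0.037, discount at r = 0.14.
D_1 = 3.2989
D_2 = 3.6518
D_3 = 4.0426
D_4 = 4.4751
D_5 = 4.9540
D_6 = 5.4841
Terminal value at t=6: TV = D_7/(r−g) = 5.6870/(0.14−0.037) = 55.2133
P₀ = 3.2989/(1+0.14)^1 + 3.6518/(1+0.14)^2 + 4.0426/(1+0.14)^3 + 4.4751/(1+0.14)^4 + 4.9540/(1+0.14)^5 + 5.4841/(1+0.14)^6 + 55.2133/(1+0.14)^6 = 41.3078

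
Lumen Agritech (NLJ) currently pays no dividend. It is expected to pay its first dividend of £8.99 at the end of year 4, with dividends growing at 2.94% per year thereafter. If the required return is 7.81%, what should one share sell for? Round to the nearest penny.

Deferred-dividend DDM. At t=3 the remaining stream is a growing perpetuity with first payment D_4 = 8.99.
V_3 = D_4/(r−g) = 8.99/(0.0781−0.0294) = 184.5996
P₀ = V_3/(1+r)^3 = 184.5996/(1+0.0781)^3 = 147.3172

£147.32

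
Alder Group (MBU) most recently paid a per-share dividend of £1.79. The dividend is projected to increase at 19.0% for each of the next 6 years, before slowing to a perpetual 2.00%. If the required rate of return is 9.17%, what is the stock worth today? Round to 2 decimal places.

£57.40

Two-stage DDM. Project D₁…D_6 at 0.19, terminal growth 0.02, discount at r = 0.0917.
D_1 = 2.1301
D_2 = 2.5348
D_3 = 3.0164
D_4 = 3.5896
D_5 = 4.2716
D_6 = 5.0832
Terminal value at t=6: TV = D_7/(r−g) = 5.1848/(0.0917−0.02) = 72.3129
P₀ = 2.1301/(1+0.0917)^1 + 2.5348/(1+0.0917)^2 + 3.0164/(1+0.0917)^3 + 3.5896/(1+0.0917)^4 + 4.2716/(1+0.0917)^5 + 5.0832/(1+0.0917)^6 + 72.3129/(1+0.0917)^6 = 57.3975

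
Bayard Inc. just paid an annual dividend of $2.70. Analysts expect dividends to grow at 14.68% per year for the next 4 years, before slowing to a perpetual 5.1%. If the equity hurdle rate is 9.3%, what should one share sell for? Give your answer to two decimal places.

$94.08

Two-stage DDM. Project D₁…D_4 at 0.1468, terminal growth 0.051, discount at r = 0.093.
D_1 = 3.0964
D_2 = 3.5509
D_3 = 4.0722
D_4 = 4.6700
Terminal value at t=4: TV = D_5/(r−g) = 4.9081/(0.093−0.051) = 116.8606
P₀ = 3.0964/(1+0.093)^1 + 3.5509/(1+0.093)^2 + 4.0722/(1+0.093)^3 + 4.6700/(1+0.093)^4 + 116.8606/(1+0.093)^4 = 94.0778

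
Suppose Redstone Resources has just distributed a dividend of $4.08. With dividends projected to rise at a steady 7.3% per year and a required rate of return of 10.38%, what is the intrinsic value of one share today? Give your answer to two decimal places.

$142.14

Gordon growth model: P₀ = D₁/(r − g). D₁ = 4.08 × (1 + 0.073) = 4.3778.
P₀ = 4.3778 / (0.1038 − 0.073) = 4.3778 / 0.0308 = 142.1377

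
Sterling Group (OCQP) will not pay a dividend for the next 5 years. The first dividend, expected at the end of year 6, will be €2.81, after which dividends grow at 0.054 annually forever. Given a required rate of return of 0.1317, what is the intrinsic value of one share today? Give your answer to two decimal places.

€19.48

Deferred-dividend DDM. At t=5 the remaining stream is a growing perpetuity with first payment D_6 = 2.81.
V_5 = D_6/(r−g) = 2.81/(0.1317−0.054) = 36.1647
P₀ = V_5/(1+r)^5 = 36.1647/(1+0.1317)^5 = 19.4818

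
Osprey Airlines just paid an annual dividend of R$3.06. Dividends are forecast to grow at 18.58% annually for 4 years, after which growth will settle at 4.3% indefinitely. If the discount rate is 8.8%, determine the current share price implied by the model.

R$115.32

Two-stage DDM. Project D₁…D_4 at 0.1858, terminal growth 0.043, discount at r = 0.088.
D_1 = 3.6285
D_2 = 4.3027
D_3 = 5.1022
D_4 = 6.0502
Terminal value at t=4: TV = D_5/(r−g) = 6.3103/(0.088−0.043) = 140.2294
P₀ = 3.6285/(1+0.088)^1 + 4.3027/(1+0.088)^2 + 5.1022/(1+0.088)^3 + 6.0502/(1+0.088)^4 + 140.2294/(1+0.088)^4 = 115.3237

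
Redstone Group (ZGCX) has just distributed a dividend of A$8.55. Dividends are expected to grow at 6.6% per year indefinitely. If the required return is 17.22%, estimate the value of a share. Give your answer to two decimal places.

A$85.82

Gordon growth model: P₀ = D₁/(r − g). D₁ = 8.55 × (1 + 0.066) = 9.1143.
P₀ = 9.1143 / (0.1722 − 0.066) = 9.1143 / 0.1062 = 85.8220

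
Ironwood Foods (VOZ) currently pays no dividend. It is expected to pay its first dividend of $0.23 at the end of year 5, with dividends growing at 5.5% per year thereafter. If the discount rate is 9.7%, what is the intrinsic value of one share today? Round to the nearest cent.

$3.78

Deferred-dividend DDM. At t=4 the remaining stream is a growing perpetuity with first payment D_5 = 0.23.
V_4 = D_5/(r−g) = 0.23/(0.097−0.055) = 5.4762
P₀ = V_4/(1+r)^4 = 5.4762/(1+0.097)^4 = 3.7814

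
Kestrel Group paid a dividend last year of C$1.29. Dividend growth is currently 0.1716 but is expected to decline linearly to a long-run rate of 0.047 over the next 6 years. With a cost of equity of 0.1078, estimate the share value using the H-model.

C$30.15

H-model: P₀ = D₀[(1+g_L) + H(g_S−g_L)]/(r−g_L), with H = 6/2 = 3.
P₀ = 1.29 × [(1+0.047) + 3×(0.1716−0.047)] / (0.1078−0.047)
   = 1.29 × 1.4208 / 0.0608 = 30.1453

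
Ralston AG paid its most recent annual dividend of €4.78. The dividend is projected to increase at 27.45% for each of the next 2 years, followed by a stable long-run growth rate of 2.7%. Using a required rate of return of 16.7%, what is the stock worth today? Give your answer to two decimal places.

Two-stage DDM. Project D₁…D_2 at 0.2745, terminal growth 0.027, discount at r = 0.167.
D_1 = 6.0921
D_2 = 7.7644
Terminal value at t=2: TV = D_3/(r−g) = 7.9740/(0.167−0.027) = 56.9574
P₀ = 6.0921/(1+0.167)^1 + 7.7644/(1+0.167)^2 + 56.9574/(1+0.167)^2 = 52.7438

€52.74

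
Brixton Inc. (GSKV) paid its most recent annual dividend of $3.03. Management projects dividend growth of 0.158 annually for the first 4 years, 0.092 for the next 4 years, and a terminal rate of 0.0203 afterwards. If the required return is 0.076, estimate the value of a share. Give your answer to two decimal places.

$110.47

Three-stage DDM. Project D₁…D_8; terminal Gordon value at t=8 with g = 0.0203; discount at r = 0.076.
D_1 = 3.5087
D_2 = 4.0631
D_3 = 4.7051
D_4 = 5.4485
D_5 = 5.9498
D_6 = 6.4971
D_7 = 7.0949
D_8 = 7.7476
TV_8 = 7.9049/(0.076−0.0203) = 141.9189
P₀ = Σ Dₜ/(1+r)ᵗ + TV_8/(1+r)^8 = 110.4686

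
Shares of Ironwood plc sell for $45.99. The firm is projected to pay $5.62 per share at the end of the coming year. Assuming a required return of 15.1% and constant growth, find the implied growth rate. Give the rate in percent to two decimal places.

From P₀ = D₁/(r − g), the implied growth is g = r − D₁/P₀.
g = 0.151 − 5.62/45.99 = 0.151 − 0.12220 = 0.02880

2.88%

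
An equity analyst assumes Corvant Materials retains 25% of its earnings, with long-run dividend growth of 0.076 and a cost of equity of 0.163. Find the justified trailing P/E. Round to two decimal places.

Payout ratio b = 1 − 0.25 = 0.75.
Justified trailing P/E = b(1+g)/(r−g) = 0.75×(1+0.076)/(0.163−0.076) = 9.2759

9.28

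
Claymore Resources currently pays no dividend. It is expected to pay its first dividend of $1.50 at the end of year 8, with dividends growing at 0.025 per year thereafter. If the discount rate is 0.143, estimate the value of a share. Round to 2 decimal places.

$4.99

Deferred-dividend DDM. At t=7 the remaining stream is a growing perpetuity with first payment D_8 = 1.50.
V_7 = D_8/(r−g) = 1.50/(0.143−0.025) = 12.7119
P₀ = V_7/(1+r)^7 = 12.7119/(1+0.143)^7 = 4.9875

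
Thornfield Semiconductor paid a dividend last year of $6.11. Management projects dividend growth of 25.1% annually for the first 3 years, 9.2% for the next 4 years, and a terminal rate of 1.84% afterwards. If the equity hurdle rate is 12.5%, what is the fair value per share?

$125.22

Three-stage DDM. Project D₁…D_7; terminal Gordon value at t=7 with g = 0.0184; discount at r = 0.125.
D_1 = 7.6436
D_2 = 9.5622
D_3 = 11.9623
D_4 = 13.0628
D_5 = 14.2646
D_6 = 15.5769
D_7 = 17.0100
TV_7 = 17.3230/(0.125−0.0184) = 162.5043
P₀ = Σ Dₜ/(1+r)ᵗ + TV_7/(1+r)^7 = 125.2158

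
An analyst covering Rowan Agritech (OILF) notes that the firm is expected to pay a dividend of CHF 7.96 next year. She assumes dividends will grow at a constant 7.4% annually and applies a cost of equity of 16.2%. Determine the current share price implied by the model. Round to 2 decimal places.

CHF 90.45

Gordon growth model: P₀ = D₁/(r − g), with D₁ = 7.96 given directly.
P₀ = 7.9600 / (0.162 − 0.074) = 7.9600 / 0.088 = 90.4545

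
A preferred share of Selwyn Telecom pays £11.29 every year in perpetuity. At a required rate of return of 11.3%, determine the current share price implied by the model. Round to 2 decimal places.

£99.91

Zero-growth DDM (perpetuity): P₀ = D/r = 11.29 / 0.113 = 99.9115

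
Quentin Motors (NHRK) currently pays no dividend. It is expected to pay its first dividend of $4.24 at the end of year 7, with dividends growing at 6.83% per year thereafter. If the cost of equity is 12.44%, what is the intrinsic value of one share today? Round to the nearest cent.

$37.40

Deferred-dividend DDM. At t=6 the remaining stream is a growing perpetuity with first payment D_7 = 4.24.
V_6 = D_7/(r−g) = 4.24/(0.1244−0.0683) = 75.5793
P₀ = V_6/(1+r)^6 = 75.5793/(1+0.1244)^6 = 37.4005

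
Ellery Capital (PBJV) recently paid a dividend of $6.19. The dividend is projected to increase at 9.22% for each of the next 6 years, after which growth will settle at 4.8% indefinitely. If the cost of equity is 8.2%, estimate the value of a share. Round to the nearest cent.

Two-stage DDM. Project D₁…D_6 at 0.0922, terminal growth 0.048, discount at r = 0.082.
D_1 = 6.7607
D_2 = 7.3841
D_3 = 8.0649
D_4 = 8.8084
D_5 = 9.6206
D_6 = 10.5076
Terminal value at t=6: TV = D_7/(r−g) = 11.0120/(0.082−0.048) = 323.8814
P₀ = 6.7607/(1+0.082)^1 + 7.3841/(1+0.082)^2 + 8.0649/(1+0.082)^3 + 8.8084/(1+0.082)^4 + 9.6206/(1+0.082)^5 + 10.5076/(1+0.082)^6 + 323.8814/(1+0.082)^6 = 240.2319

$240.23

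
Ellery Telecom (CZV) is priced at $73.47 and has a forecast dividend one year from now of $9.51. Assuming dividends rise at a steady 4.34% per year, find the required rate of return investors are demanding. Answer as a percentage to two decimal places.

Rearranging the constant-growth DDM: r = D₁/P₀ + g.
r = 9.5100 / 73.47 + 0.0434 = 0.12944 + 0.0434 = 0.17284

17.28%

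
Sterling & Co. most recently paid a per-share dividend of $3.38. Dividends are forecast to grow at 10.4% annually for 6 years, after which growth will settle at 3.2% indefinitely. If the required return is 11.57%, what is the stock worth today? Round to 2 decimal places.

$58.67

Two-stage DDM. Project D₁…D_6 at 0.104, terminal growth 0.032, discount at r = 0.1157.
D_1 = 3.7315
D_2 = 4.1196
D_3 = 4.5480
D_4 = 5.0210
D_5 = 5.5432
D_6 = 6.1197
Terminal value at t=6: TV = D_7/(r−g) = 6.3155/(0.1157−0.032) = 75.4545
P₀ = 3.7315/(1+0.1157)^1 + 4.1196/(1+0.1157)^2 + 4.5480/(1+0.1157)^3 + 5.0210/(1+0.1157)^4 + 5.5432/(1+0.1157)^5 + 6.1197/(1+0.1157)^6 + 75.4545/(1+0.1157)^6 = 58.6687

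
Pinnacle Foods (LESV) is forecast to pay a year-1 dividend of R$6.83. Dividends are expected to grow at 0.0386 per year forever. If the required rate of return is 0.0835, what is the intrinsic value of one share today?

Gordon growth model: P₀ = D₁/(r − g), with D₁ = 6.83 given directly.
P₀ = 6.8300 / (0.0835 − 0.0386) = 6.8300 / 0.0449 = 152.1158

R$152.12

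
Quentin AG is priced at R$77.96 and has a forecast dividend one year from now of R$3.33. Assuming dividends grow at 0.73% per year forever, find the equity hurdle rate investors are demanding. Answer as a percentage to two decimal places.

5.00%

Rearranging the constant-growth DDM: r = D₁/P₀ + g.
r = 3.3300 / 77.96 + 0.0073 = 0.04271 + 0.0073 = 0.05001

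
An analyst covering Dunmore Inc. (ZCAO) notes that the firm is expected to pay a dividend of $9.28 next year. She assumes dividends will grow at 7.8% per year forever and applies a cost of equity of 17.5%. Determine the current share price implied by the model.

$95.67

Gordon growth model: P₀ = D₁/(r − g), with D₁ = 9.28 given directly.
P₀ = 9.2800 / (0.175 − 0.078) = 9.2800 / 0.097 = 95.6701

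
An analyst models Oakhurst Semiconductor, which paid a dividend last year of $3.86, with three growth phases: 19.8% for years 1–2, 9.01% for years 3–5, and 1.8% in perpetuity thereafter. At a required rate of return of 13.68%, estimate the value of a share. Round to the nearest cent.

$52.58

Three-stage DDM. Project D₁…D_5; terminal Gordon value at t=5 with g = 0.018; discount at r = 0.1368.
D_1 = 4.6243
D_2 = 5.5399
D_3 = 6.0390
D_4 = 6.5831
D_5 = 7.1763
TV_5 = 7.3055/(0.1368−0.018) = 61.4938
P₀ = Σ Dₜ/(1+r)ᵗ + TV_5/(1+r)^5 = 52.5770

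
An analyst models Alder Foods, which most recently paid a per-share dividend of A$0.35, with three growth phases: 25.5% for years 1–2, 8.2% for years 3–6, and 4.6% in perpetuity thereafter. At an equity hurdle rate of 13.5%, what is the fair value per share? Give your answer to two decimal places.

Three-stage DDM. Project D₁…D_6; terminal Gordon value at t=6 with g = 0.046; discount at r = 0.135.
D_1 = 0.4392
D_2 = 0.5513
D_3 = 0.5965
D_4 = 0.6454
D_5 = 0.6983
D_6 = 0.7556
TV_6 = 0.7903/(0.135−0.046) = 8.8799
P₀ = Σ Dₜ/(1+r)ᵗ + TV_6/(1+r)^6 = 6.4896

A$6.49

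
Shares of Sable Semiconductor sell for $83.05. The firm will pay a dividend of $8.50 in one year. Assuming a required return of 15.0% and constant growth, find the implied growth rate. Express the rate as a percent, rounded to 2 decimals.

4.77%

From P₀ = D₁/(r − g), the implied growth is g = r − D₁/P₀.
g = 0.15 − 8.50/83.05 = 0.15 − 0.10235 = 0.04765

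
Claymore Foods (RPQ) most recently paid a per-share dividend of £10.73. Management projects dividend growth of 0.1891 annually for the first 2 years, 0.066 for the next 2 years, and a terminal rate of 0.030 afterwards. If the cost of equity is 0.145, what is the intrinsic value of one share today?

Three-stage DDM. Project D₁…D_4; terminal Gordon value at t=4 with g = 0.03; discount at r = 0.145.
D_1 = 12.7590
D_2 = 15.1718
D_3 = 16.1731
D_4 = 17.2405
TV_4 = 17.7578/(0.145−0.03) = 154.4153
P₀ = Σ Dₜ/(1+r)ᵗ + TV_4/(1+r)^4 = 133.3601

£133.36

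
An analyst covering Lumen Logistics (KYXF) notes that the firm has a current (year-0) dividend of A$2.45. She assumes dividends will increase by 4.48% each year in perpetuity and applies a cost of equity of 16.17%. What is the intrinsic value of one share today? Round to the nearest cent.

A$21.90

Gordon growth model: P₀ = D₁/(r − g). D₁ = 2.45 × (1 + 0.0448) = 2.5598.
P₀ = 2.5598 / (0.1617 − 0.0448) = 2.5598 / 0.1169 = 21.8970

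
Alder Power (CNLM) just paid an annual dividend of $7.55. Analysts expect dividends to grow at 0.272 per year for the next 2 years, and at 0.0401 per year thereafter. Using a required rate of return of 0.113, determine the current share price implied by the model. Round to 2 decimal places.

$159.18

Two-stage DDM. Project D₁…D_2 at 0.272, terminal growth 0.0401, discount at r = 0.113.
D_1 = 9.6036
D_2 = 12.2158
Terminal value at t=2: TV = D_3/(r−g) = 12.7056/(0.113−0.0401) = 174.2885
P₀ = 9.6036/(1+0.113)^1 + 12.2158/(1+0.113)^2 + 174.2885/(1+0.113)^2 = 159.1847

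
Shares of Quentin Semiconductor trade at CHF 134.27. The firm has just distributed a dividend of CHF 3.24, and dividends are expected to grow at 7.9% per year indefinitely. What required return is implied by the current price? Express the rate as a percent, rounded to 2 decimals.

10.50%

Rearranging the constant-growth DDM: r = D₁/P₀ + g.
D₁ = 3.24 × (1 + 0.079) = 3.4960.
r = 3.4960 / 134.27 + 0.079 = 0.02604 + 0.079 = 0.10504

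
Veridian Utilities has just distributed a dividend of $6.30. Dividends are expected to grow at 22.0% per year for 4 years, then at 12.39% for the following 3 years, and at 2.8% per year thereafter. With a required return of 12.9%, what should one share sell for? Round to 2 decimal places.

Three-stage DDM. Project D₁…D_7; terminal Gordon value at t=7 with g = 0.028; discount at r = 0.129.
D_1 = 7.6860
D_2 = 9.3769
D_3 = 11.4398
D_4 = 13.9566
D_5 = 15.6858
D_6 = 17.6293
D_7 = 19.8136
TV_7 = 20.3684/(0.129−0.028) = 201.6669
P₀ = Σ Dₜ/(1+r)ᵗ + TV_7/(1+r)^7 = 142.4961

$142.50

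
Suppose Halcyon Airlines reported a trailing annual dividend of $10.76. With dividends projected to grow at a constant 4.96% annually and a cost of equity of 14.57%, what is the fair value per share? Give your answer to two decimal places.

$117.52

Gordon growth model: P₀ = D₁/(r − g). D₁ = 10.76 × (1 + 0.0496) = 11.2937.
P₀ = 11.2937 / (0.1457 − 0.0496) = 11.2937 / 0.0961 = 117.5202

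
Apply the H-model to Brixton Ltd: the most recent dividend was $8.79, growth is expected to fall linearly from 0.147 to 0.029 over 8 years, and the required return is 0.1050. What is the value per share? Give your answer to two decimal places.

$173.60

H-model: P₀ = D₀[(1+g_L) + H(g_S−g_L)]/(r−g_L), with H = 8/2 = 4.
P₀ = 8.79 × [(1+0.029) + 4×(0.147−0.029)] / (0.105−0.029)
   = 8.79 × 1.5010 / 0.076 = 173.6025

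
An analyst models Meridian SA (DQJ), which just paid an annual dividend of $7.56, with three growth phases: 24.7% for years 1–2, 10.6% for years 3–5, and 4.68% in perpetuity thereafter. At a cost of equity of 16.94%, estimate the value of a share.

Three-stage DDM. Project D₁…D_5; terminal Gordon value at t=5 with g = 0.0468; discount at r = 0.1694.
D_1 = 9.4273
D_2 = 11.7559
D_3 = 13.0020
D_4 = 14.3802
D_5 = 15.9045
TV_5 = 16.6488/(0.1694−0.0468) = 135.7980
P₀ = Σ Dₜ/(1+r)ᵗ + TV_5/(1+r)^5 = 101.8495

$101.85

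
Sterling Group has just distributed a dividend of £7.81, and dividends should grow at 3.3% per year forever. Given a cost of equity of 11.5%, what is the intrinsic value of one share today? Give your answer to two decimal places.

Gordon growth model: P₀ = D₁/(r − g). D₁ = 7.81 × (1 + 0.033) = 8.0677.
P₀ = 8.0677 / (0.115 − 0.033) = 8.0677 / 0.082 = 98.3870

£98.39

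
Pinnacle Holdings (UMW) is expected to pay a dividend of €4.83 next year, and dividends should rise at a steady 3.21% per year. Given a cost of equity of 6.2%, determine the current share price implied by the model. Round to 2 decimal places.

€161.54

Gordon growth model: P₀ = D₁/(r − g), with D₁ = 4.83 given directly.
P₀ = 4.8300 / (0.062 − 0.0321) = 4.8300 / 0.0299 = 161.5385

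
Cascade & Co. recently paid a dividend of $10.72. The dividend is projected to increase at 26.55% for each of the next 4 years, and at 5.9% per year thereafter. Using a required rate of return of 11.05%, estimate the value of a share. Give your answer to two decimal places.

$431.84

Two-stage DDM. Project D₁…D_4 at 0.2655, terminal growth 0.059, discount at r = 0.1105.
D_1 = 13.5662
D_2 = 17.1680
D_3 = 21.7261
D_4 = 27.4943
Terminal value at t=4: TV = D_5/(r−g) = 29.1165/(0.1105−0.059) = 565.3692
P₀ = 13.5662/(1+0.1105)^1 + 17.1680/(1+0.1105)^2 + 21.7261/(1+0.1105)^3 + 27.4943/(1+0.1105)^4 + 565.3692/(1+0.1105)^4 = 431.8368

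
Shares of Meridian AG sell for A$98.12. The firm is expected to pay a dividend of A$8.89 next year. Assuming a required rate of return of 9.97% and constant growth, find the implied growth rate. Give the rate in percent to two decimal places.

From P₀ = D₁/(r − g), the implied growth is g = r − D₁/P₀.
g = 0.0997 − 8.89/98.12 = 0.0997 − 0.09060 = 0.00910

0.91%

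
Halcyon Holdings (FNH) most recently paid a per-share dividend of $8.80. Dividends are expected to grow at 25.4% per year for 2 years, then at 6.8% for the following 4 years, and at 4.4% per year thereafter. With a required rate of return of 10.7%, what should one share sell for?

$224.71

Three-stage DDM. Project D₁…D_6; terminal Gordon value at t=6 with g = 0.044; discount at r = 0.107.
D_1 = 11.0352
D_2 = 13.8381
D_3 = 14.7791
D_4 = 15.7841
D_5 = 16.8574
D_6 = 18.0037
TV_6 = 18.7959/(0.107−0.044) = 298.3477
P₀ = Σ Dₜ/(1+r)ᵗ + TV_6/(1+r)^6 = 224.7096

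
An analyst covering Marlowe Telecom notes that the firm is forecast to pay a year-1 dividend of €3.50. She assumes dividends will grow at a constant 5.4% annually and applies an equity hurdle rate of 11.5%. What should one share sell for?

€57.38

Gordon growth model: P₀ = D₁/(r − g), with D₁ = 3.50 given directly.
P₀ = 3.5000 / (0.115 − 0.054) = 3.5000 / 0.061 = 57.3770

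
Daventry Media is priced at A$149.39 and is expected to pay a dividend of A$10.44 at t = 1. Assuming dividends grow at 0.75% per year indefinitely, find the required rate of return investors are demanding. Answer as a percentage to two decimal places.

7.74%

Rearranging the constant-growth DDM: r = D₁/P₀ + g.
r = 10.4400 / 149.39 + 0.0075 = 0.06988 + 0.0075 = 0.07738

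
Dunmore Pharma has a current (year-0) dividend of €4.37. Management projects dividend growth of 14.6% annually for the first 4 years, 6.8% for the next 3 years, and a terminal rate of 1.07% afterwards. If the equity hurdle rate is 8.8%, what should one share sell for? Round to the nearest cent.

Three-stage DDM. Project D₁…D_7; terminal Gordon value at t=7 with g = 0.0107; discount at r = 0.088.
D_1 = 5.0080
D_2 = 5.7392
D_3 = 6.5771
D_4 = 7.5374
D_5 = 8.0499
D_6 = 8.5973
D_7 = 9.1819
TV_7 = 9.2802/(0.088−0.0107) = 120.0539
P₀ = Σ Dₜ/(1+r)ᵗ + TV_7/(1+r)^7 = 102.0116

€102.01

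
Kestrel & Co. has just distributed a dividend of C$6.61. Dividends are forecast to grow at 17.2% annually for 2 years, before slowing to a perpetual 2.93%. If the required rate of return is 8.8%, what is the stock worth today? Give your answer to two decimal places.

Two-stage DDM. Project D₁…D_2 at 0.172, terminal growth 0.0293, discount at r = 0.088.
D_1 = 7.7469
D_2 = 9.0794
Terminal value at t=2: TV = D_3/(r−g) = 9.3454/(0.088−0.0293) = 159.2064
P₀ = 7.7469/(1+0.088)^1 + 9.0794/(1+0.088)^2 + 159.2064/(1+0.088)^2 = 149.2843

C$149.28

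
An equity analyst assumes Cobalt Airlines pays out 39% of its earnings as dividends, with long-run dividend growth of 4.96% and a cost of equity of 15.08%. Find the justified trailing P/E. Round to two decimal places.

Justified trailing P/E = b(1+g)/(r−g) = 0.39×(1+0.0496)/(0.1508−0.0496) = 4.0449

4.04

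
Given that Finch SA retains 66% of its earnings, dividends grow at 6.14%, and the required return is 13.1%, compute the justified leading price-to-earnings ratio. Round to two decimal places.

4.89

Payout ratio b = 1 − 0.66 = 0.34.
Justified leading P/E = b/(r−g) = 0.34/(0.131−0.0614) = 4.8851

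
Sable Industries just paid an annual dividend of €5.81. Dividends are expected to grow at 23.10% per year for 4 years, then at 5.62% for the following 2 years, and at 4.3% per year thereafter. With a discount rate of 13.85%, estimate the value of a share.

Three-stage DDM. Project D₁…D_6; terminal Gordon value at t=6 with g = 0.043; discount at r = 0.1385.
D_1 = 7.1521
D_2 = 8.8042
D_3 = 10.8380
D_4 = 13.3416
D_5 = 14.0914
D_6 = 14.8833
TV_6 = 15.5233/(0.1385−0.043) = 162.5480
P₀ = Σ Dₜ/(1+r)ᵗ + TV_6/(1+r)^6 = 117.2033

€117.20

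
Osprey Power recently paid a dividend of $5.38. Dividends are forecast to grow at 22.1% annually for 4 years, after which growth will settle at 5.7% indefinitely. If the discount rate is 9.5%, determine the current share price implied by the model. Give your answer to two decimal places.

Two-stage DDM. Project D₁…D_4 at 0.221, terminal growth 0.057, discount at r = 0.095.
D_1 = 6.5690
D_2 = 8.0207
D_3 = 9.7933
D_4 = 11.9576
Terminal value at t=4: TV = D_5/(r−g) = 12.6392/(0.095−0.057) = 332.6108
P₀ = 6.5690/(1+0.095)^1 + 8.0207/(1+0.095)^2 + 9.7933/(1+0.095)^3 + 11.9576/(1+0.095)^4 + 332.6108/(1+0.095)^4 = 259.8205

$259.82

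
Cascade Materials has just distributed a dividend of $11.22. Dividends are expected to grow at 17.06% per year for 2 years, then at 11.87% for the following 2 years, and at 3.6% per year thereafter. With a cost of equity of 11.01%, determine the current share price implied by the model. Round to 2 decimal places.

Three-stage DDM. Project D₁…D_4; terminal Gordon value at t=4 with g = 0.036; discount at r = 0.1101.
D_1 = 13.1341
D_2 = 15.3748
D_3 = 17.1998
D_4 = 19.2414
TV_4 = 19.9341/(0.1101−0.036) = 269.0164
P₀ = Σ Dₜ/(1+r)ᵗ + TV_4/(1+r)^4 = 226.6967

$226.70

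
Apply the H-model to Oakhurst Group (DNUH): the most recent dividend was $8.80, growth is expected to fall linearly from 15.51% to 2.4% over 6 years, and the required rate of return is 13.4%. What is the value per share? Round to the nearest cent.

H-model: P₀ = D₀[(1+g_L) + H(g_S−g_L)]/(r−g_L), with H = 6/2 = 3.
P₀ = 8.80 × [(1+0.024) + 3×(0.1551−0.024)] / (0.134−0.024)
   = 8.80 × 1.4173 / 0.11 = 113.3840

$113.38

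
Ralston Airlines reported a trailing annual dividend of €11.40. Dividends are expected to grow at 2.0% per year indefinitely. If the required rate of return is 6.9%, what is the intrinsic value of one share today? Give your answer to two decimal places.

€237.31

Gordon growth model: P₀ = D₁/(r − g). D₁ = 11.40 × (1 + 0.02) = 11.6280.
P₀ = 11.6280 / (0.069 − 0.02) = 11.6280 / 0.049 = 237.3061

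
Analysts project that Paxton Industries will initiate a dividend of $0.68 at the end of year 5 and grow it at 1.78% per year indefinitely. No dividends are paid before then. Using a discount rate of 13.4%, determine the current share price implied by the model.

Deferred-dividend DDM. At t=4 the remaining stream is a growing perpetuity with first payment D_5 = 0.68.
V_4 = D_5/(r−g) = 0.68/(0.134−0.0178) = 5.8520
P₀ = V_4/(1+r)^4 = 5.8520/(1+0.134)^4 = 3.5388

$3.54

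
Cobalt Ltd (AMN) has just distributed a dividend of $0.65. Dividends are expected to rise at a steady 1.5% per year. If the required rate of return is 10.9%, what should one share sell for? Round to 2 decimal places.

Gordon growth model: P₀ = D₁/(r − g). D₁ = 0.65 × (1 + 0.015) = 0.6597.
P₀ = 0.6597 / (0.109 − 0.015) = 0.6597 / 0.094 = 7.0186

$7.02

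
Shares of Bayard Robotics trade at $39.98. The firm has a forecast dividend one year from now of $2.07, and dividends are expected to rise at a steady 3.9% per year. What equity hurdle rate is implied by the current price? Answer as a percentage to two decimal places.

9.08%

Rearranging the constant-growth DDM: r = D₁/P₀ + g.
r = 2.0700 / 39.98 + 0.039 = 0.05178 + 0.039 = 0.09078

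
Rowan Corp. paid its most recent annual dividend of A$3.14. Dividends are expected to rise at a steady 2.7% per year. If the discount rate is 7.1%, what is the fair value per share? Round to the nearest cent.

A$73.29

Gordon growth model: P₀ = D₁/(r − g). D₁ = 3.14 × (1 + 0.027) = 3.2248.
P₀ = 3.2248 / (0.071 − 0.027) = 3.2248 / 0.044 = 73.2905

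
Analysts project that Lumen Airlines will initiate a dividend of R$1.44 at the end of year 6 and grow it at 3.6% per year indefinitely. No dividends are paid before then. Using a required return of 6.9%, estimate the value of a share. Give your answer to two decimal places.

R$31.26

Deferred-dividend DDM. At t=5 the remaining stream is a growing perpetuity with first payment D_6 = 1.44.
V_5 = D_6/(r−g) = 1.44/(0.069−0.036) = 43.6364
P₀ = V_5/(1+r)^5 = 43.6364/(1+0.069)^5 = 31.2579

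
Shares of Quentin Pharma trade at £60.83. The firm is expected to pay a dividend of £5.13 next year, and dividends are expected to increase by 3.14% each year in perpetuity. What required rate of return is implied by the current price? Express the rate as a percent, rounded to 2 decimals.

Rearranging the constant-growth DDM: r = D₁/P₀ + g.
r = 5.1300 / 60.83 + 0.0314 = 0.08433 + 0.0314 = 0.11573

11.57%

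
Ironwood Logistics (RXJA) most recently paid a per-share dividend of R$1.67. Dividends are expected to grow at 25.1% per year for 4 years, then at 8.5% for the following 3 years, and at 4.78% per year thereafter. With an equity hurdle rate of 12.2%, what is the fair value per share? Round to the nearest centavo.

R$49.03

Three-stage DDM. Project D₁…D_7; terminal Gordon value at t=7 with g = 0.0478; discount at r = 0.122.
D_1 = 2.0892
D_2 = 2.6136
D_3 = 3.2696
D_4 = 4.0902
D_5 = 4.4379
D_6 = 4.8151
D_7 = 5.2244
TV_7 = 5.4741/(0.122−0.0478) = 73.7750
P₀ = Σ Dₜ/(1+r)ᵗ + TV_7/(1+r)^7 = 49.0349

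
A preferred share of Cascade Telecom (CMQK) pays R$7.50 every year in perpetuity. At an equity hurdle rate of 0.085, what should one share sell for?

Zero-growth DDM (perpetuity): P₀ = D/r = 7.50 / 0.085 = 88.2353

R$88.24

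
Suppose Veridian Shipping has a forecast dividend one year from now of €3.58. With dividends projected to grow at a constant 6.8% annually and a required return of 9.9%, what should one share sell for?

Gordon growth model: P₀ = D₁/(r − g), with D₁ = 3.58 given directly.
P₀ = 3.5800 / (0.099 − 0.068) = 3.5800 / 0.031 = 115.4839

€115.48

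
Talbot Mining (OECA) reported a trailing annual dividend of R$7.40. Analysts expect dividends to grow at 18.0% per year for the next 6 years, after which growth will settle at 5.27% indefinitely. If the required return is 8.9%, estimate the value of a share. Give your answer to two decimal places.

R$406.69

Two-stage DDM. Project D₁…D_6 at 0.18, terminal growth 0.0527, discount at r = 0.089.
D_1 = 8.7320
D_2 = 10.3038
D_3 = 12.1584
D_4 = 14.3470
D_5 = 16.9294
D_6 = 19.9767
Terminal value at t=6: TV = D_7/(r−g) = 21.0295/(0.089−0.0527) = 579.3243
P₀ = 8.7320/(1+0.089)^1 + 10.3038/(1+0.089)^2 + 12.1584/(1+0.089)^3 + 14.3470/(1+0.089)^4 + 16.9294/(1+0.089)^5 + 19.9767/(1+0.089)^6 + 579.3243/(1+0.089)^6 = 406.6929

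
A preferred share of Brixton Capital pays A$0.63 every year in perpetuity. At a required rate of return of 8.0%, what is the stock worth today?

A$7.88

Zero-growth DDM (perpetuity): P₀ = D/r = 0.63 / 0.08 = 7.8750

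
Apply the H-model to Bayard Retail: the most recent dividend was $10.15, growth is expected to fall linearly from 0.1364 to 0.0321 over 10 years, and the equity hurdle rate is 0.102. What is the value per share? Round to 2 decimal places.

$225.59

H-model: P₀ = D₀[(1+g_L) + H(g_S−g_L)]/(r−g_L), with H = 10/2 = 5.
P₀ = 10.15 × [(1+0.0321) + 5×(0.1364−0.0321)] / (0.102−0.0321)
   = 10.15 × 1.5536 / 0.0699 = 225.5943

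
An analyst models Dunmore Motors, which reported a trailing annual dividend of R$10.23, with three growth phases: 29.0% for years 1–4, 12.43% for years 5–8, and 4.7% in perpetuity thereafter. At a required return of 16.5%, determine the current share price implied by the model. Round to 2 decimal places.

R$227.83

Three-stage DDM. Project D₁…D_8; terminal Gordon value at t=8 with g = 0.047; discount at r = 0.165.
D_1 = 13.1967
D_2 = 17.0237
D_3 = 21.9606
D_4 = 28.3292
D_5 = 31.8505
D_6 = 35.8096
D_7 = 40.2607
D_8 = 45.2651
TV_8 = 47.3925/(0.165−0.047) = 401.6317
P₀ = Σ Dₜ/(1+r)ᵗ + TV_8/(1+r)^8 = 227.8310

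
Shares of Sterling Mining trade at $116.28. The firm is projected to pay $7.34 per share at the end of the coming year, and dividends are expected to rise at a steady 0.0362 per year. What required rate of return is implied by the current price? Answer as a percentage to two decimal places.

9.93%

Rearranging the constant-growth DDM: r = D₁/P₀ + g.
r = 7.3400 / 116.28 + 0.0362 = 0.06312 + 0.0362 = 0.09932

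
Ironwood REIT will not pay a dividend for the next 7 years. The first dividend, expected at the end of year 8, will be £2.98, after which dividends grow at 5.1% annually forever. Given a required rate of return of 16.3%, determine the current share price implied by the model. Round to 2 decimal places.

£9.25

Deferred-dividend DDM. At t=7 the remaining stream is a growing perpetuity with first payment D_8 = 2.98.
V_7 = D_8/(r−g) = 2.98/(0.163−0.051) = 26.6071
P₀ = V_7/(1+r)^7 = 26.6071/(1+0.163)^7 = 9.2457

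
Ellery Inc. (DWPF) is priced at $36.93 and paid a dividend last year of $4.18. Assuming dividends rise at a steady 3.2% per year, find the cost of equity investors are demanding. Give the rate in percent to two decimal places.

14.88%

Rearranging the constant-growth DDM: r = D₁/P₀ + g.
D₁ = 4.18 × (1 + 0.032) = 4.3138.
r = 4.3138 / 36.93 + 0.032 = 0.11681 + 0.032 = 0.14881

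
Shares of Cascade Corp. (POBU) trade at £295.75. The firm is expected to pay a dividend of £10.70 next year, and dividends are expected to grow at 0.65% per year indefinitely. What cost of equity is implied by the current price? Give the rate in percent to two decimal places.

Rearranging the constant-growth DDM: r = D₁/P₀ + g.
r = 10.7000 / 295.75 + 0.0065 = 0.03618 + 0.0065 = 0.04268

4.27%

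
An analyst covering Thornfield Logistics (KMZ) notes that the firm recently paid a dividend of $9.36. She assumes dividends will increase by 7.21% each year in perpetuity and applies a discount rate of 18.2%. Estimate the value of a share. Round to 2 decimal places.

Gordon growth model: P₀ = D₁/(r − g). D₁ = 9.36 × (1 + 0.0721) = 10.0349.
P₀ = 10.0349 / (0.182 − 0.0721) = 10.0349 / 0.1099 = 91.3090

$91.31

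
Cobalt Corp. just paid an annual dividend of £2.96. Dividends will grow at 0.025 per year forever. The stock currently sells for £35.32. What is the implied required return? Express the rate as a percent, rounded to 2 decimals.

Rearranging the constant-growth DDM: r = D₁/P₀ + g.
D₁ = 2.96 × (1 + 0.025) = 3.0340.
r = 3.0340 / 35.32 + 0.025 = 0.08590 + 0.025 = 0.11090

11.09%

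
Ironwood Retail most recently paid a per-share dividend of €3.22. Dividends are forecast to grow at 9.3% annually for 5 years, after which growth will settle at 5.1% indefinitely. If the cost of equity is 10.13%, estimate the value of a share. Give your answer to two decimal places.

Two-stage DDM. Project D₁…D_5 at 0.093, terminal growth 0.051, discount at r = 0.1013.
D_1 = 3.5195
D_2 = 3.8468
D_3 = 4.2045
D_4 = 4.5955
D_5 = 5.0229
Terminal value at t=5: TV = D_6/(r−g) = 5.2791/(0.1013−0.051) = 104.9522
P₀ = 3.5195/(1+0.1013)^1 + 3.8468/(1+0.1013)^2 + 4.2045/(1+0.1013)^3 + 4.5955/(1+0.1013)^4 + 5.0229/(1+0.1013)^5 + 104.9522/(1+0.1013)^5 = 80.5229

€80.52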